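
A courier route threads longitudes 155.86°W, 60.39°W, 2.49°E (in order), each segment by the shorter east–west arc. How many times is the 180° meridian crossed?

0

Leg 1: -155.86° → -60.39°, shortest Δλ = 95.47° (east) — does not cross 180°.
Leg 2: -60.39° → +2.49°, shortest Δλ = 62.88° (east) — does not cross 180°.
Total crossings: 0.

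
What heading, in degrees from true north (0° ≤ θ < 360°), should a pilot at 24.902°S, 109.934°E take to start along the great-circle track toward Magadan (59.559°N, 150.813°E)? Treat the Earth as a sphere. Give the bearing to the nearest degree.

Δλ = 150.813 − 109.934 = 40.879°.
θ = atan2( sin Δλ · cos φ₂ , cos φ₁ · sin φ₂ − sin φ₁ · cos φ₂ · cos Δλ )
  = atan2(0.33158, 0.94330) = 19.367° → normalised to [0°, 360°): 19.367°.

19°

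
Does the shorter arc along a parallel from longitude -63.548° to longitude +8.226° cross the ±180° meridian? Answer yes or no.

Signed shortest Δλ = ((8.226 − -63.548 + 180) mod 360) − 180 = 71.774°.
Going east by 71.774° from -63.548° reaches +8.226° without touching 180°.

No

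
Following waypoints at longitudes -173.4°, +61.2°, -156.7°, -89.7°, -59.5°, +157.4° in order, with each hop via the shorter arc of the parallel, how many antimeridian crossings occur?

Leg 1: -173.4° → +61.2°, shortest Δλ = -125.4° (west) — crosses 180°.
Leg 2: +61.2° → -156.7°, shortest Δλ = 142.1° (east) — crosses 180°.
Leg 3: -156.7° → -89.7°, shortest Δλ = 67.0° (east) — does not cross 180°.
Leg 4: -89.7° → -59.5°, shortest Δλ = 30.2° (east) — does not cross 180°.
Leg 5: -59.5° → +157.4°, shortest Δλ = -143.1° (west) — crosses 180°.
Total crossings: 3.

3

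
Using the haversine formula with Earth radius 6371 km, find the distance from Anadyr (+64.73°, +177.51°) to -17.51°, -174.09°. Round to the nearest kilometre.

9173 km

Δλ = -174.09 − 177.51 = -351.60°; wrapped into (−180°, 180°]: 8.40°.
Δφ = -17.51 − 64.73 = -82.24°.
a = sin²(Δφ/2) + cos φ₁ · cos φ₂ · sin²(Δλ/2) = 0.434672.
c = 2·atan2(√a, √(1−a)) = 1.43977 rad → d = 6371·c ≈ 9172.74 km.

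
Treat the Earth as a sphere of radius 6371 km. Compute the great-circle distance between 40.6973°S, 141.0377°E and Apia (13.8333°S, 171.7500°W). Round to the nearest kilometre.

5449 km

Δλ = -171.7500 − 141.0377 = -312.7877°; wrapped into (−180°, 180°]: 47.2123°.
Δφ = -13.8333 − -40.6973 = 26.8640°.
a = sin²(Δφ/2) + cos φ₁ · cos φ₂ · sin²(Δλ/2) = 0.172011.
c = 2·atan2(√a, √(1−a)) = 0.85532 rad → d = 6371·c ≈ 5449.23 km.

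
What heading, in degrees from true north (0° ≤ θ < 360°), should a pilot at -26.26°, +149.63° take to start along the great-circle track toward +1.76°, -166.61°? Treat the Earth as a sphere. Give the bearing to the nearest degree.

Δλ = -166.61 − 149.63 = -316.24°; wrapped into (−180°, 180°]: 43.76°.
θ = atan2( sin Δλ · cos φ₂ , cos φ₁ · sin φ₂ − sin φ₁ · cos φ₂ · cos Δλ )
  = atan2(0.69131, 0.34695) = 63.350° → normalised to [0°, 360°): 63.350°.

63°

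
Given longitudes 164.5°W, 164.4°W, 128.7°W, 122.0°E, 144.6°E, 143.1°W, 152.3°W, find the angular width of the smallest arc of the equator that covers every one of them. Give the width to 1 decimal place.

Sort the longitudes: -164.5°, -164.4°, -152.3°, -143.1°, -128.7°, +122.0°, +144.6°.
Eastward gaps between consecutive values (wrapping around): 0.1°, 12.1°, 9.2°, 14.4°, 250.7°, 22.6°, 50.9°.
Largest gap = 250.7° ⇒ minimal covering band is its complement: 360° − 250.7° = 109.3°.
Band runs from +122.0° eastward to -128.7°, crossing the antimeridian.

109.3°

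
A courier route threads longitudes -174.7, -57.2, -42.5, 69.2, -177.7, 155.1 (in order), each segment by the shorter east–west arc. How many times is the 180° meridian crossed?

2

Leg 1: -174.7° → -57.2°, shortest Δλ = 117.5° (east) — does not cross 180°.
Leg 2: -57.2° → -42.5°, shortest Δλ = 14.7° (east) — does not cross 180°.
Leg 3: -42.5° → +69.2°, shortest Δλ = 111.7° (east) — does not cross 180°.
Leg 4: +69.2° → -177.7°, shortest Δλ = 113.1° (east) — crosses 180°.
Leg 5: -177.7° → +155.1°, shortest Δλ = -27.2° (west) — crosses 180°.
Total crossings: 2.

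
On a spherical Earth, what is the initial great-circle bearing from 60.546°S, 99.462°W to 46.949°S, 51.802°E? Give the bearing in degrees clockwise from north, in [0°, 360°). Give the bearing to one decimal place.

159.6°

Δλ = 51.802 − -99.462 = 151.264°.
θ = atan2( sin Δλ · cos φ₂ , cos φ₁ · sin φ₂ − sin φ₁ · cos φ₂ · cos Δλ )
  = atan2(0.32820, -0.88054) = 159.558° → normalised to [0°, 360°): 159.558°.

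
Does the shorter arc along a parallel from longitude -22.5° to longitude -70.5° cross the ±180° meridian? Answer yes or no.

Signed shortest Δλ = ((-70.5 − -22.5 + 180) mod 360) − 180 = -48.0°.
Going west by 48.0° from -22.5° reaches -70.5° without touching 180°.

No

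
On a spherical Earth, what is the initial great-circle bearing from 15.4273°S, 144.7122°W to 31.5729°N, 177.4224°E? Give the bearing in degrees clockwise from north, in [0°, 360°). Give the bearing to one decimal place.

322.6°

Δλ = 177.4224 − -144.7122 = 322.1346°; wrapped into (−180°, 180°]: -37.8654°.
θ = atan2( sin Δλ · cos φ₂ , cos φ₁ · sin φ₂ − sin φ₁ · cos φ₂ · cos Δλ )
  = atan2(-0.52295, 0.68364) = -37.414° → normalised to [0°, 360°): 322.586°.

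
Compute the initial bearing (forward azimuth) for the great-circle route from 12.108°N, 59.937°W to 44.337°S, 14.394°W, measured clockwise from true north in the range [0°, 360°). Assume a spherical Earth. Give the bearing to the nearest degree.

147°

Δλ = -14.394 − -59.937 = 45.543°.
θ = atan2( sin Δλ · cos φ₂ , cos φ₁ · sin φ₂ − sin φ₁ · cos φ₂ · cos Δλ )
  = atan2(0.51052, -0.78840) = 147.075° → normalised to [0°, 360°): 147.075°.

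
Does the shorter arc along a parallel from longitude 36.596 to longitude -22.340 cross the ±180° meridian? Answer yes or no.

No

Signed shortest Δλ = ((-22.340 − 36.596 + 180) mod 360) − 180 = -58.936°.
Going west by 58.936° from +36.596° reaches -22.340° without touching 180°.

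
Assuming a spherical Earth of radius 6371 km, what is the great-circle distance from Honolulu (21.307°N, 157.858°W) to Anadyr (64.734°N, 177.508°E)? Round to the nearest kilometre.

Δλ = 177.508 − -157.858 = 335.366°; wrapped into (−180°, 180°]: -24.634°.
Δφ = 64.734 − 21.307 = 43.427°.
a = sin²(Δφ/2) + cos φ₁ · cos φ₂ · sin²(Δλ/2) = 0.154970.
c = 2·atan2(√a, √(1−a)) = 0.80922 rad → d = 6371·c ≈ 5155.56 km.

5156 km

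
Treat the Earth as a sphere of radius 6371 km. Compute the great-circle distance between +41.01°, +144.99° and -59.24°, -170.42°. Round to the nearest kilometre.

Δλ = -170.42 − 144.99 = -315.41°; wrapped into (−180°, 180°]: 44.59°.
Δφ = -59.24 − 41.01 = -100.25°.
a = sin²(Δφ/2) + cos φ₁ · cos φ₂ · sin²(Δλ/2) = 0.644517.
c = 2·atan2(√a, √(1−a)) = 1.86401 rad → d = 6371·c ≈ 11875.64 km.

11876 km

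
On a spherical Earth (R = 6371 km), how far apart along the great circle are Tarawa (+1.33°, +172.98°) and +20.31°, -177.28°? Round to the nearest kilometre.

Δλ = -177.28 − 172.98 = -350.26°; wrapped into (−180°, 180°]: 9.74°.
Δφ = 20.31 − 1.33 = 18.98°.
a = sin²(Δφ/2) + cos φ₁ · cos φ₂ · sin²(Δλ/2) = 0.033941.
c = 2·atan2(√a, √(1−a)) = 0.37058 rad → d = 6371·c ≈ 2360.96 km.

2361 km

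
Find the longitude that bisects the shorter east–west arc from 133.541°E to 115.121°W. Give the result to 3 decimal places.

Signed shortest Δλ from +133.541° to -115.121° is +111.338°.
Midpoint longitude = +133.541° + (+111.338°)/2 = +133.541° + 55.669° = +189.210°.
Normalise into (−180°, 180°]: -170.790°.
(The naïve average (+133.541 + -115.121)/2 = 9.21° is on the wrong side of the globe.)

170.790°W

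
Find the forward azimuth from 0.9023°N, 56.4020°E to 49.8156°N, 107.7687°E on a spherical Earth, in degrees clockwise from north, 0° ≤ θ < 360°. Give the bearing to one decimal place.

Δλ = 107.7687 − 56.4020 = 51.3667°.
θ = atan2( sin Δλ · cos φ₂ , cos φ₁ · sin φ₂ − sin φ₁ · cos φ₂ · cos Δλ )
  = atan2(0.50404, 0.75753) = 33.639° → normalised to [0°, 360°): 33.639°.

33.6°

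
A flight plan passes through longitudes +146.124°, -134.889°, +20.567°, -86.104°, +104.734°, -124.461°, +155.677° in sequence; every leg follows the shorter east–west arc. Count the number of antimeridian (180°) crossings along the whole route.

4

Leg 1: +146.124° → -134.889°, shortest Δλ = 78.987° (east) — crosses 180°.
Leg 2: -134.889° → +20.567°, shortest Δλ = 155.456° (east) — does not cross 180°.
Leg 3: +20.567° → -86.104°, shortest Δλ = -106.671° (west) — does not cross 180°.
Leg 4: -86.104° → +104.734°, shortest Δλ = -169.162° (west) — crosses 180°.
Leg 5: +104.734° → -124.461°, shortest Δλ = 130.805° (east) — crosses 180°.
Leg 6: -124.461° → +155.677°, shortest Δλ = -79.862° (west) — crosses 180°.
Total crossings: 4.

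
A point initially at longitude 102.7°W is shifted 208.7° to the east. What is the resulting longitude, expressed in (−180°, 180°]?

Start at -102.7°; shift +208.7° → +106.0°.
+106.0° already lies in (−180°, 180°].

106.0°E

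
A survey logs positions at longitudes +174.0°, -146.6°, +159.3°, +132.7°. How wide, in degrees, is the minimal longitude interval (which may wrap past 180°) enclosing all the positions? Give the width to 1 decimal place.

Sort the longitudes: -146.6°, +132.7°, +159.3°, +174.0°.
Eastward gaps between consecutive values (wrapping around): 279.3°, 26.6°, 14.7°, 39.4°.
Largest gap = 279.3° ⇒ minimal covering band is its complement: 360° − 279.3° = 80.7°.
Band runs from +132.7° eastward to -146.6°, crossing the antimeridian.

80.7°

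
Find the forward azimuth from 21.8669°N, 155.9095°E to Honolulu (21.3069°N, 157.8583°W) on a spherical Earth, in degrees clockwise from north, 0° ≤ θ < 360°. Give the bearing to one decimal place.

Δλ = -157.8583 − 155.9095 = -313.7678°; wrapped into (−180°, 180°]: 46.2322°.
θ = atan2( sin Δλ · cos φ₂ , cos φ₁ · sin φ₂ − sin φ₁ · cos φ₂ · cos Δλ )
  = atan2(0.67279, 0.09719) = 81.780° → normalised to [0°, 360°): 81.780°.

81.8°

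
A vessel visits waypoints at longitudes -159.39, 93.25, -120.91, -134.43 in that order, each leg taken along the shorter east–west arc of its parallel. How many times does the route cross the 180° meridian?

2

Leg 1: -159.39° → +93.25°, shortest Δλ = -107.36° (west) — crosses 180°.
Leg 2: +93.25° → -120.91°, shortest Δλ = 145.84° (east) — crosses 180°.
Leg 3: -120.91° → -134.43°, shortest Δλ = -13.52° (west) — does not cross 180°.
Total crossings: 2.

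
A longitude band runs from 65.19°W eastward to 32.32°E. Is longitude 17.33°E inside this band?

Yes

Band width going east from -65.19° to +32.32°: ((32.32 − -65.19) mod 360) = 97.51°.
Offset of +17.33° east of the west edge: ((17.33 − -65.19) mod 360) = 82.52°.
82.52° ≤ 97.51° ⇒ inside.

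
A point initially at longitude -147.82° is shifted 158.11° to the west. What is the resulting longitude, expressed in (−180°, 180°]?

Start at -147.82°; shift −158.11° → -305.93°.
-305.93° lies outside (−180°, 180°]; add 360° → +54.07°.

+54.07°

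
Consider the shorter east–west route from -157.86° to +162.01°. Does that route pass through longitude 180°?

Naïve |162.01 − -157.86| = 319.87° > 180°, so the shorter arc goes the other way round — across 180°.
Signed shortest Δλ = ((162.01 − -157.86 + 180) mod 360) − 180 = -40.13°.
Going west by 40.13° from -157.86° passes through 180° before reaching +162.01°.

Yes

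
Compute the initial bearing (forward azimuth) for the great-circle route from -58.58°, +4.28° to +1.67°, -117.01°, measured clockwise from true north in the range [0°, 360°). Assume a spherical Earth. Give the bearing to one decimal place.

Δλ = -117.01 − 4.28 = -121.29°.
θ = atan2( sin Δλ · cos φ₂ , cos φ₁ · sin φ₂ − sin φ₁ · cos φ₂ · cos Δλ )
  = atan2(-0.85419, -0.42783) = -116.605° → normalised to [0°, 360°): 243.395°.

243.4°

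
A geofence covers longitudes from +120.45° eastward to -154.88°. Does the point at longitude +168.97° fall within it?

Yes

Band width going east from +120.45° to -154.88°: ((-154.88 − 120.45) mod 360) = 84.67°.
Offset of +168.97° east of the west edge: ((168.97 − 120.45) mod 360) = 48.52°.
48.52° ≤ 84.67° ⇒ inside.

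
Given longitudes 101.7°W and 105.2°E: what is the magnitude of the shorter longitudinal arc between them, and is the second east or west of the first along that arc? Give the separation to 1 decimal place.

153.1° west

Raw difference: 105.2 − -101.7 = 206.9°.
Normalise into (−180°, 180°]: 206.9° − 360° = -153.1°.
Negative ⇒ the second point lies to the west; separation 153.1°.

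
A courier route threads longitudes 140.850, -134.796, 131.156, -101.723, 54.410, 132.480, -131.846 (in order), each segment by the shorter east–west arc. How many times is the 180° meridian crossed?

Leg 1: +140.850° → -134.796°, shortest Δλ = 84.354° (east) — crosses 180°.
Leg 2: -134.796° → +131.156°, shortest Δλ = -94.048° (west) — crosses 180°.
Leg 3: +131.156° → -101.723°, shortest Δλ = 127.121° (east) — crosses 180°.
Leg 4: -101.723° → +54.410°, shortest Δλ = 156.133° (east) — does not cross 180°.
Leg 5: +54.410° → +132.480°, shortest Δλ = 78.07° (east) — does not cross 180°.
Leg 6: +132.480° → -131.846°, shortest Δλ = 95.674° (east) — crosses 180°.
Total crossings: 4.

4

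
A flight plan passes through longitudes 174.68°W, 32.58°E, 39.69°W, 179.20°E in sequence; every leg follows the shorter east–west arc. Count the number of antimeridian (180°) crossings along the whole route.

2

Leg 1: -174.68° → +32.58°, shortest Δλ = -152.74° (west) — crosses 180°.
Leg 2: +32.58° → -39.69°, shortest Δλ = -72.27° (west) — does not cross 180°.
Leg 3: -39.69° → +179.20°, shortest Δλ = -141.11° (west) — crosses 180°.
Total crossings: 2.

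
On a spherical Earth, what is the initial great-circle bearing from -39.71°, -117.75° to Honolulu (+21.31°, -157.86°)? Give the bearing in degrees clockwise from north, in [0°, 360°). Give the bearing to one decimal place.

Δλ = -157.86 − -117.75 = -40.11°.
θ = atan2( sin Δλ · cos φ₂ , cos φ₁ · sin φ₂ − sin φ₁ · cos φ₂ · cos Δλ )
  = atan2(-0.60021, 0.73480) = -39.243° → normalised to [0°, 360°): 320.757°.

320.8°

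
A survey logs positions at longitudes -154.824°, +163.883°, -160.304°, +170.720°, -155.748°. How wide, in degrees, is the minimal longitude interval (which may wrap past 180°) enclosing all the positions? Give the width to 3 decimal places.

41.293°

Sort the longitudes: -160.304°, -155.748°, -154.824°, +163.883°, +170.720°.
Eastward gaps between consecutive values (wrapping around): 4.556°, 0.924°, 318.707°, 6.837°, 28.976°.
Largest gap = 318.707° ⇒ minimal covering band is its complement: 360° − 318.707° = 41.293°.
Band runs from +163.883° eastward to -154.824°, crossing the antimeridian.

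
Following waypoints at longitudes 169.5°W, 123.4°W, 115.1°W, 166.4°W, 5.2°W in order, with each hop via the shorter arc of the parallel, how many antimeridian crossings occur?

0

Leg 1: -169.5° → -123.4°, shortest Δλ = 46.1° (east) — does not cross 180°.
Leg 2: -123.4° → -115.1°, shortest Δλ = 8.3° (east) — does not cross 180°.
Leg 3: -115.1° → -166.4°, shortest Δλ = -51.3° (west) — does not cross 180°.
Leg 4: -166.4° → -5.2°, shortest Δλ = 161.2° (east) — does not cross 180°.
Total crossings: 0.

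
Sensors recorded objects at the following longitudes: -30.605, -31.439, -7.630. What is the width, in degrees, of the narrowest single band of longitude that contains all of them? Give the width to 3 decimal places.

23.809°

Sort the longitudes: -31.439°, -30.605°, -7.630°.
Eastward gaps between consecutive values (wrapping around): 0.834°, 22.975°, 336.191°.
Largest gap = 336.191° ⇒ minimal covering band is its complement: 360° − 336.191° = 23.809°.
Band runs from -31.439° eastward to -7.630°.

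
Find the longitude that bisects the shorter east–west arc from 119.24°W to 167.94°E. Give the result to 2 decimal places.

Signed shortest Δλ from -119.24° to +167.94° is -72.82°.
Midpoint longitude = -119.24° + (-72.82°)/2 = -119.24° − 36.41° = -155.65°.
(The naïve average (-119.24 + +167.94)/2 = 24.35° is on the wrong side of the globe.)

155.65°W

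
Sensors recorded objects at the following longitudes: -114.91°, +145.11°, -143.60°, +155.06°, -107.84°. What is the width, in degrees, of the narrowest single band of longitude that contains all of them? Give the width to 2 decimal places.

Sort the longitudes: -143.60°, -114.91°, -107.84°, +145.11°, +155.06°.
Eastward gaps between consecutive values (wrapping around): 28.69°, 7.07°, 252.95°, 9.95°, 61.34°.
Largest gap = 252.95° ⇒ minimal covering band is its complement: 360° − 252.95° = 107.05°.
Band runs from +145.11° eastward to -107.84°, crossing the antimeridian.

107.05°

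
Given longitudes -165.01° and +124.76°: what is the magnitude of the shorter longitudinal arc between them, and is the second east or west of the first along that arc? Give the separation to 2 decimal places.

70.23° west

Raw difference: 124.76 − -165.01 = 289.77°.
Normalise into (−180°, 180°]: 289.77° − 360° = -70.23°.
Negative ⇒ the second point lies to the west; separation 70.23°.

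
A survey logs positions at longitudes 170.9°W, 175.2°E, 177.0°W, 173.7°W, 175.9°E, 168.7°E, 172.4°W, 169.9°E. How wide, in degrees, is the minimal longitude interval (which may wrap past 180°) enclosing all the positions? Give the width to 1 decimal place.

20.4°

Sort the longitudes: -177.0°, -173.7°, -172.4°, -170.9°, +168.7°, +169.9°, +175.2°, +175.9°.
Eastward gaps between consecutive values (wrapping around): 3.3°, 1.3°, 1.5°, 339.6°, 1.2°, 5.3°, 0.7°, 7.1°.
Largest gap = 339.6° ⇒ minimal covering band is its complement: 360° − 339.6° = 20.4°.
Band runs from +168.7° eastward to -170.9°, crossing the antimeridian.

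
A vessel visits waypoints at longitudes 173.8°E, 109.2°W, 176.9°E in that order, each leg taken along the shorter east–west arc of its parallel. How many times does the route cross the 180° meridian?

2

Leg 1: +173.8° → -109.2°, shortest Δλ = 77.0° (east) — crosses 180°.
Leg 2: -109.2° → +176.9°, shortest Δλ = -73.9° (west) — crosses 180°.
Total crossings: 2.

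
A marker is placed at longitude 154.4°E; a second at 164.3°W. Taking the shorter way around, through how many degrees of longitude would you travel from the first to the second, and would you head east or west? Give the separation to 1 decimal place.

41.3° east

Raw difference: -164.3 − 154.4 = -318.7°.
Normalise into (−180°, 180°]: -318.7° + 360° = 41.3°.
Positive ⇒ the second point lies to the east; separation 41.3°.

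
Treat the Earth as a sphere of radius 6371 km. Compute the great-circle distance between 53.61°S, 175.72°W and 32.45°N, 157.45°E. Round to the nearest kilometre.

9913 km

Δλ = 157.45 − -175.72 = 333.17°; wrapped into (−180°, 180°]: -26.83°.
Δφ = 32.45 − -53.61 = 86.06°.
a = sin²(Δφ/2) + cos φ₁ · cos φ₂ · sin²(Δλ/2) = 0.492591.
c = 2·atan2(√a, √(1−a)) = 1.55598 rad → d = 6371·c ≈ 9913.14 km.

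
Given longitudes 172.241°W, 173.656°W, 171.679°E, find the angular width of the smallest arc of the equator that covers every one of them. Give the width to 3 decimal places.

Sort the longitudes: -173.656°, -172.241°, +171.679°.
Eastward gaps between consecutive values (wrapping around): 1.415°, 343.920°, 14.665°.
Largest gap = 343.920° ⇒ minimal covering band is its complement: 360° − 343.920° = 16.080°.
Band runs from +171.679° eastward to -172.241°, crossing the antimeridian.

16.080°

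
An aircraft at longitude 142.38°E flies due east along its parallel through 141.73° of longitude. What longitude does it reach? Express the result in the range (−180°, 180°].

75.89°W

Start at +142.38°; shift +141.73° → +284.11°.
+284.11° lies outside (−180°, 180°]; subtract 360° → -75.89°.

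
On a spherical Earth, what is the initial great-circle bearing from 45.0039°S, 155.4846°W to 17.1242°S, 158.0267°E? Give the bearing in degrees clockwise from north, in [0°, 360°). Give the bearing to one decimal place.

290.4°

Δλ = 158.0267 − -155.4846 = 313.5113°; wrapped into (−180°, 180°]: -46.4887°.
θ = atan2( sin Δλ · cos φ₂ , cos φ₁ · sin φ₂ − sin φ₁ · cos φ₂ · cos Δλ )
  = atan2(-0.69309, 0.25710) = -69.648° → normalised to [0°, 360°): 290.352°.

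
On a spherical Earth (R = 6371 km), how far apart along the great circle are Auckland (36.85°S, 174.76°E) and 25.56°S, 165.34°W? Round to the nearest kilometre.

2264 km

Δλ = -165.34 − 174.76 = -340.10°; wrapped into (−180°, 180°]: 19.90°.
Δφ = -25.56 − -36.85 = 11.29°.
a = sin²(Δφ/2) + cos φ₁ · cos φ₂ · sin²(Δλ/2) = 0.031228.
c = 2·atan2(√a, √(1−a)) = 0.35530 rad → d = 6371·c ≈ 2263.60 km.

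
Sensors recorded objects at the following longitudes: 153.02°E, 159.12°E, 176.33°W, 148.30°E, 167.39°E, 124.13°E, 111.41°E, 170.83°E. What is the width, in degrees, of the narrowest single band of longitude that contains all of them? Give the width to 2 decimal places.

Sort the longitudes: -176.33°, +111.41°, +124.13°, +148.30°, +153.02°, +159.12°, +167.39°, +170.83°.
Eastward gaps between consecutive values (wrapping around): 287.74°, 12.72°, 24.17°, 4.72°, 6.10°, 8.27°, 3.44°, 12.84°.
Largest gap = 287.74° ⇒ minimal covering band is its complement: 360° − 287.74° = 72.26°.
Band runs from +111.41° eastward to -176.33°, crossing the antimeridian.

72.26°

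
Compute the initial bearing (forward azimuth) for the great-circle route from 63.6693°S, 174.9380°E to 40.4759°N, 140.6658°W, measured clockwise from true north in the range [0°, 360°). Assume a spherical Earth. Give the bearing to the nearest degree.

34°

Δλ = -140.6658 − 174.9380 = -315.6038°; wrapped into (−180°, 180°]: 44.3962°.
θ = atan2( sin Δλ · cos φ₂ , cos φ₁ · sin φ₂ − sin φ₁ · cos φ₂ · cos Δλ )
  = atan2(0.53218, 0.77505) = 34.475° → normalised to [0°, 360°): 34.475°.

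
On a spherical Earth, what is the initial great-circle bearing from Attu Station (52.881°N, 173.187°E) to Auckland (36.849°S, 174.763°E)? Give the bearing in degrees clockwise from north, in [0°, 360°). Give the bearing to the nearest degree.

Δλ = 174.763 − 173.187 = 1.576°.
θ = atan2( sin Δλ · cos φ₂ , cos φ₁ · sin φ₂ − sin φ₁ · cos φ₂ · cos Δλ )
  = atan2(0.02201, -0.99975) = 178.739° → normalised to [0°, 360°): 178.739°.

179°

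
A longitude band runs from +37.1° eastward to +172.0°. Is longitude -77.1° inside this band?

No

Band width going east from +37.1° to +172.0°: ((172.0 − 37.1) mod 360) = 134.9°.
Offset of -77.1° east of the west edge: ((-77.1 − 37.1) mod 360) = 245.8°.
245.8° > 134.9° ⇒ outside.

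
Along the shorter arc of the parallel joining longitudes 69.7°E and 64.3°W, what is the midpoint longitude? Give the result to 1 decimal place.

Signed shortest Δλ from +69.7° to -64.3° is -134.0°.
Midpoint longitude = +69.7° + (-134.0°)/2 = +69.7° − 67.0° = +2.7°.

2.7°E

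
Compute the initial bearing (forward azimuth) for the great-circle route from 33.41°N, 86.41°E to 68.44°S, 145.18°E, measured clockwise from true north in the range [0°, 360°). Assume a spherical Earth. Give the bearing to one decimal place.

160.4°

Δλ = 145.18 − 86.41 = 58.77°.
θ = atan2( sin Δλ · cos φ₂ , cos φ₁ · sin φ₂ − sin φ₁ · cos φ₂ · cos Δλ )
  = atan2(0.31423, -0.88126) = 160.376° → normalised to [0°, 360°): 160.376°.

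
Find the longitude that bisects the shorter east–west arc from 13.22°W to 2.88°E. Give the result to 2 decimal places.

Signed shortest Δλ from -13.22° to +2.88° is +16.10°.
Midpoint longitude = -13.22° + (+16.10°)/2 = -13.22° + 8.05° = -5.17°.

5.17°W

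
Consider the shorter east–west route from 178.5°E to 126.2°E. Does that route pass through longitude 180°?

No

Signed shortest Δλ = ((126.2 − 178.5 + 180) mod 360) − 180 = -52.3°.
Going west by 52.3° from +178.5° reaches +126.2° without touching 180°.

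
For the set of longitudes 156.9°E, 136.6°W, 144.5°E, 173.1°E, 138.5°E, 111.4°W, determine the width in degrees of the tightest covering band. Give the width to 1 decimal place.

110.1°

Sort the longitudes: -136.6°, -111.4°, +138.5°, +144.5°, +156.9°, +173.1°.
Eastward gaps between consecutive values (wrapping around): 25.2°, 249.9°, 6.0°, 12.4°, 16.2°, 50.3°.
Largest gap = 249.9° ⇒ minimal covering band is its complement: 360° − 249.9° = 110.1°.
Band runs from +138.5° eastward to -111.4°, crossing the antimeridian.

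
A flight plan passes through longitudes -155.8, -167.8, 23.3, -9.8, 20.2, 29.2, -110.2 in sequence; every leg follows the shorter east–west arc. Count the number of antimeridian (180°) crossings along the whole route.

1

Leg 1: -155.8° → -167.8°, shortest Δλ = -12.0° (west) — does not cross 180°.
Leg 2: -167.8° → +23.3°, shortest Δλ = -168.9° (west) — crosses 180°.
Leg 3: +23.3° → -9.8°, shortest Δλ = -33.1° (west) — does not cross 180°.
Leg 4: -9.8° → +20.2°, shortest Δλ = 30.0° (east) — does not cross 180°.
Leg 5: +20.2° → +29.2°, shortest Δλ = 9.0° (east) — does not cross 180°.
Leg 6: +29.2° → -110.2°, shortest Δλ = -139.4° (west) — does not cross 180°.
Total crossings: 1.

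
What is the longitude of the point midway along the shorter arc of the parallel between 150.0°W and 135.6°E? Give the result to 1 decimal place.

172.8°E

Signed shortest Δλ from -150.0° to +135.6° is -74.4°.
Midpoint longitude = -150.0° + (-74.4°)/2 = -150.0° − 37.2° = -187.2°.
Normalise into (−180°, 180°]: +172.8°.
(The naïve average (-150.0 + +135.6)/2 = -7.2° is on the wrong side of the globe.)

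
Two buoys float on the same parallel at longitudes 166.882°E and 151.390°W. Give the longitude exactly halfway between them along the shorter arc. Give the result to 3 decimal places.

Signed shortest Δλ from +166.882° to -151.390° is +41.728°.
Midpoint longitude = +166.882° + (+41.728°)/2 = +166.882° + 20.864° = +187.746°.
Normalise into (−180°, 180°]: -172.254°.
(The naïve average (+166.882 + -151.390)/2 = 7.746° is on the wrong side of the globe.)

172.254°W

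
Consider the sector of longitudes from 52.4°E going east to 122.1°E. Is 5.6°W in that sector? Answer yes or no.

No

Band width going east from +52.4° to +122.1°: ((122.1 − 52.4) mod 360) = 69.7°.
Offset of -5.6° east of the west edge: ((-5.6 − 52.4) mod 360) = 302.0°.
302.0° > 69.7° ⇒ outside.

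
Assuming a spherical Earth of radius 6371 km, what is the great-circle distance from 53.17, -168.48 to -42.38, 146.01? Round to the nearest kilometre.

Δλ = 146.01 − -168.48 = 314.49°; wrapped into (−180°, 180°]: -45.51°.
Δφ = -42.38 − 53.17 = -95.55°.
a = sin²(Δφ/2) + cos φ₁ · cos φ₂ · sin²(Δλ/2) = 0.614604.
c = 2·atan2(√a, √(1−a)) = 1.80206 rad → d = 6371·c ≈ 11480.92 km.

11481 km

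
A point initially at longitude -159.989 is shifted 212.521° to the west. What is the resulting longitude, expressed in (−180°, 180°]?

-12.510°

Start at -159.989°; shift −212.521° → -372.510°.
-372.510° lies outside (−180°, 180°]; add 360° → -12.510°.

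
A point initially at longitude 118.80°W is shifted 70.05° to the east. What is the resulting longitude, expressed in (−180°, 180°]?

Start at -118.80°; shift +70.05° → -48.75°.
-48.75° already lies in (−180°, 180°].

48.75°W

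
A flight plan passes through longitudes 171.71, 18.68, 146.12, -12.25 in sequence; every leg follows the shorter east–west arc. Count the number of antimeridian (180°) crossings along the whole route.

0

Leg 1: +171.71° → +18.68°, shortest Δλ = -153.03° (west) — does not cross 180°.
Leg 2: +18.68° → +146.12°, shortest Δλ = 127.44° (east) — does not cross 180°.
Leg 3: +146.12° → -12.25°, shortest Δλ = -158.37° (west) — does not cross 180°.
Total crossings: 0.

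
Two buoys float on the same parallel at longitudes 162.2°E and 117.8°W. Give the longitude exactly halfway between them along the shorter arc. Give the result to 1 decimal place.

157.8°W

Signed shortest Δλ from +162.2° to -117.8° is +80.0°.
Midpoint longitude = +162.2° + (+80.0°)/2 = +162.2° + 40.0° = +202.2°.
Normalise into (−180°, 180°]: -157.8°.
(The naïve average (+162.2 + -117.8)/2 = 22.2° is on the wrong side of the globe.)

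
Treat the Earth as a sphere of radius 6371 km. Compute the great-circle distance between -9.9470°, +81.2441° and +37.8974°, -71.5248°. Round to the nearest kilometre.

15886 km

Δλ = -71.5248 − 81.2441 = -152.7689°.
Δφ = 37.8974 − -9.9470 = 47.8444°.
a = sin²(Δφ/2) + cos φ₁ · cos φ₂ · sin²(Δλ/2) = 0.898605.
c = 2·atan2(√a, √(1−a)) = 2.49346 rad → d = 6371·c ≈ 15885.80 km.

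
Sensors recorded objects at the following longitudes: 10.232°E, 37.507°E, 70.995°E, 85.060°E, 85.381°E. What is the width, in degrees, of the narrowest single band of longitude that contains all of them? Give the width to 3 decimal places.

75.149°

Sort the longitudes: +10.232°, +37.507°, +70.995°, +85.060°, +85.381°.
Eastward gaps between consecutive values (wrapping around): 27.275°, 33.488°, 14.065°, 0.321°, 284.851°.
Largest gap = 284.851° ⇒ minimal covering band is its complement: 360° − 284.851° = 75.149°.
Band runs from +10.232° eastward to +85.381°.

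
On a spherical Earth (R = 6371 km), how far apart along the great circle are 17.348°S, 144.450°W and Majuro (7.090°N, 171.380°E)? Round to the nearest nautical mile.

Δλ = 171.380 − -144.450 = 315.830°; wrapped into (−180°, 180°]: -44.170°.
Δφ = 7.090 − -17.348 = 24.438°.
a = sin²(Δφ/2) + cos φ₁ · cos φ₂ · sin²(Δλ/2) = 0.178695.
c = 2·atan2(√a, √(1−a)) = 0.87290 rad → d = 6371·c ≈ 5561.23 km ≈ 3002.82 nmi.

3003 nmi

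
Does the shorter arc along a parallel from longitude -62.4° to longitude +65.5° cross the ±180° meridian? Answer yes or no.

No

Signed shortest Δλ = ((65.5 − -62.4 + 180) mod 360) − 180 = 127.9°.
Going east by 127.9° from -62.4° reaches +65.5° without touching 180°.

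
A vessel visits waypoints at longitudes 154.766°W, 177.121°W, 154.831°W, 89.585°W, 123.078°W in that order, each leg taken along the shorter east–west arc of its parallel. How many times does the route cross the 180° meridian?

Leg 1: -154.766° → -177.121°, shortest Δλ = -22.355° (west) — does not cross 180°.
Leg 2: -177.121° → -154.831°, shortest Δλ = 22.29° (east) — does not cross 180°.
Leg 3: -154.831° → -89.585°, shortest Δλ = 65.246° (east) — does not cross 180°.
Leg 4: -89.585° → -123.078°, shortest Δλ = -33.493° (west) — does not cross 180°.
Total crossings: 0.

0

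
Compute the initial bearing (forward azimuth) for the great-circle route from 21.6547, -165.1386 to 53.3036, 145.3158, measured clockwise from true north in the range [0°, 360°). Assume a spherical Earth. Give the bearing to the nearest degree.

323°

Δλ = 145.3158 − -165.1386 = 310.4544°; wrapped into (−180°, 180°]: -49.5456°.
θ = atan2( sin Δλ · cos φ₂ , cos φ₁ · sin φ₂ − sin φ₁ · cos φ₂ · cos Δλ )
  = atan2(-0.45471, 0.60215) = -37.058° → normalised to [0°, 360°): 322.942°.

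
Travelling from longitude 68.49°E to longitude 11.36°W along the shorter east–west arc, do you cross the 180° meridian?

Signed shortest Δλ = ((-11.36 − 68.49 + 180) mod 360) − 180 = -79.85°.
Going west by 79.85° from +68.49° reaches -11.36° without touching 180°.

No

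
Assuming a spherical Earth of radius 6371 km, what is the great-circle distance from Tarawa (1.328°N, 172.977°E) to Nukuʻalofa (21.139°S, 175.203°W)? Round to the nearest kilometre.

2810 km

Δλ = -175.203 − 172.977 = -348.180°; wrapped into (−180°, 180°]: 11.820°.
Δφ = -21.139 − 1.328 = -22.467°.
a = sin²(Δφ/2) + cos φ₁ · cos φ₂ · sin²(Δλ/2) = 0.047836.
c = 2·atan2(√a, √(1−a)) = 0.44099 rad → d = 6371·c ≈ 2809.57 km.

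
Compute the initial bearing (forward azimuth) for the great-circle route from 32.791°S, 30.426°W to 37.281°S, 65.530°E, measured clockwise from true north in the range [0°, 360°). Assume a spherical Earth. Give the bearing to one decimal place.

125.0°

Δλ = 65.530 − -30.426 = 95.956°.
θ = atan2( sin Δλ · cos φ₂ , cos φ₁ · sin φ₂ − sin φ₁ · cos φ₂ · cos Δλ )
  = atan2(0.79138, -0.55392) = 124.990° → normalised to [0°, 360°): 124.990°.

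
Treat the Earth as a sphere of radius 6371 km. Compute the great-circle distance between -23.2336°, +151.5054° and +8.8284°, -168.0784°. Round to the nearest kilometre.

5659 km

Δλ = -168.0784 − 151.5054 = -319.5838°; wrapped into (−180°, 180°]: 40.4162°.
Δφ = 8.8284 − -23.2336 = 32.0620°.
a = sin²(Δφ/2) + cos φ₁ · cos φ₂ · sin²(Δλ/2) = 0.184610.
c = 2·atan2(√a, √(1−a)) = 0.88824 rad → d = 6371·c ≈ 5658.96 km.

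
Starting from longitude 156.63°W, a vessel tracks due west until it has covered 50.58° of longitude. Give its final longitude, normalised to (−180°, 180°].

Start at -156.63°; shift −50.58° → -207.21°.
-207.21° lies outside (−180°, 180°]; add 360° → +152.79°.

152.79°E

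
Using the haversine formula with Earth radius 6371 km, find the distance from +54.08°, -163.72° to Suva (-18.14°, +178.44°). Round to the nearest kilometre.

8209 km

Δλ = 178.44 − -163.72 = 342.16°; wrapped into (−180°, 180°]: -17.84°.
Δφ = -18.14 − 54.08 = -72.22°.
a = sin²(Δφ/2) + cos φ₁ · cos φ₂ · sin²(Δλ/2) = 0.360722.
c = 2·atan2(√a, √(1−a)) = 1.28851 rad → d = 6371·c ≈ 8209.07 km.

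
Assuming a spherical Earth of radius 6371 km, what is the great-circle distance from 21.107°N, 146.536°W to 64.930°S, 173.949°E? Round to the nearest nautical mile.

5477 nmi

Δλ = 173.949 − -146.536 = 320.485°; wrapped into (−180°, 180°]: -39.515°.
Δφ = -64.930 − 21.107 = -86.037°.
a = sin²(Δφ/2) + cos φ₁ · cos φ₂ · sin²(Δλ/2) = 0.510615.
c = 2·atan2(√a, √(1−a)) = 1.59203 rad → d = 6371·c ≈ 10142.81 km ≈ 5476.68 nmi.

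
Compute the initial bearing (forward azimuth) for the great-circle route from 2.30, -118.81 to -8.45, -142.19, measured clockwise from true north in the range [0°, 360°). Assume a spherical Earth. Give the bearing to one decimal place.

245.0°

Δλ = -142.19 − -118.81 = -23.38°.
θ = atan2( sin Δλ · cos φ₂ , cos φ₁ · sin φ₂ − sin φ₁ · cos φ₂ · cos Δλ )
  = atan2(-0.39252, -0.18326) = -115.028° → normalised to [0°, 360°): 244.972°.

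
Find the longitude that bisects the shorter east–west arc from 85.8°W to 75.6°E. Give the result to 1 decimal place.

Signed shortest Δλ from -85.8° to +75.6° is +161.4°.
Midpoint longitude = -85.8° + (+161.4°)/2 = -85.8° + 80.7° = -5.1°.

5.1°W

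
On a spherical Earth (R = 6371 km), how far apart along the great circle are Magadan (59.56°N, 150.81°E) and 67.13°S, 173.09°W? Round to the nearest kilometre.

Δλ = -173.09 − 150.81 = -323.90°; wrapped into (−180°, 180°]: 36.10°.
Δφ = -67.13 − 59.56 = -126.69°.
a = sin²(Δφ/2) + cos φ₁ · cos φ₂ · sin²(Δλ/2) = 0.817646.
c = 2·atan2(√a, √(1−a)) = 2.25918 rad → d = 6371·c ≈ 14393.25 km.

14393 km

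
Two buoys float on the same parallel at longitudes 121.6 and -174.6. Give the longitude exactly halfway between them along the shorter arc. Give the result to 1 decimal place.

+153.5°

Signed shortest Δλ from +121.6° to -174.6° is +63.8°.
Midpoint longitude = +121.6° + (+63.8°)/2 = +121.6° + 31.9° = +153.5°.
(The naïve average (+121.6 + -174.6)/2 = -26.5° is on the wrong side of the globe.)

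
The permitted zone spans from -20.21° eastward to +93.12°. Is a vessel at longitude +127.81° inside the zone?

Band width going east from -20.21° to +93.12°: ((93.12 − -20.21) mod 360) = 113.33°.
Offset of +127.81° east of the west edge: ((127.81 − -20.21) mod 360) = 148.02°.
148.02° > 113.33° ⇒ outside.

No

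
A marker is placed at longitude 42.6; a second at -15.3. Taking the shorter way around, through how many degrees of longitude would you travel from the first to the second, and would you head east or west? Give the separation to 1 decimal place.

57.9° west

Raw difference: -15.3 − 42.6 = -57.9°.
Normalise into (−180°, 180°]: -57.9° stays -57.9°.
Negative ⇒ the second point lies to the west; separation 57.9°.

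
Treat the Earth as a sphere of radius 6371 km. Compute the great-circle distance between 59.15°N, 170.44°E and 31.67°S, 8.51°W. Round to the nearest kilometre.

16958 km

Δλ = -8.51 − 170.44 = -178.95°.
Δφ = -31.67 − 59.15 = -90.82°.
a = sin²(Δφ/2) + cos φ₁ · cos φ₂ · sin²(Δλ/2) = 0.943549.
c = 2·atan2(√a, √(1−a)) = 2.66182 rad → d = 6371·c ≈ 16958.44 km.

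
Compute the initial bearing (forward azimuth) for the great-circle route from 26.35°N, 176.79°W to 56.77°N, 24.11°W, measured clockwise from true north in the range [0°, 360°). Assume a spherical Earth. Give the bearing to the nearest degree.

Δλ = -24.11 − -176.79 = 152.68°.
θ = atan2( sin Δλ · cos φ₂ , cos φ₁ · sin φ₂ − sin φ₁ · cos φ₂ · cos Δλ )
  = atan2(0.25151, 0.96567) = 14.598° → normalised to [0°, 360°): 14.598°.

15°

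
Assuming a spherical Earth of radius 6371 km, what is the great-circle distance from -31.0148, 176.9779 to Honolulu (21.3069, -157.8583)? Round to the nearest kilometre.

6408 km

Δλ = -157.8583 − 176.9779 = -334.8362°; wrapped into (−180°, 180°]: 25.1638°.
Δφ = 21.3069 − -31.0148 = 52.3217°.
a = sin²(Δφ/2) + cos φ₁ · cos φ₂ · sin²(Δλ/2) = 0.232275.
c = 2·atan2(√a, √(1−a)) = 1.00575 rad → d = 6371·c ≈ 6407.66 km.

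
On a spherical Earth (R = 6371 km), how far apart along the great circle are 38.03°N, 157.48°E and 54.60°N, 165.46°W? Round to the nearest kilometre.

Δλ = -165.46 − 157.48 = -322.94°; wrapped into (−180°, 180°]: 37.06°.
Δφ = 54.60 − 38.03 = 16.57°.
a = sin²(Δφ/2) + cos φ₁ · cos φ₂ · sin²(Δλ/2) = 0.066848.
c = 2·atan2(√a, √(1−a)) = 0.52304 rad → d = 6371·c ≈ 3332.31 km.

3332 km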